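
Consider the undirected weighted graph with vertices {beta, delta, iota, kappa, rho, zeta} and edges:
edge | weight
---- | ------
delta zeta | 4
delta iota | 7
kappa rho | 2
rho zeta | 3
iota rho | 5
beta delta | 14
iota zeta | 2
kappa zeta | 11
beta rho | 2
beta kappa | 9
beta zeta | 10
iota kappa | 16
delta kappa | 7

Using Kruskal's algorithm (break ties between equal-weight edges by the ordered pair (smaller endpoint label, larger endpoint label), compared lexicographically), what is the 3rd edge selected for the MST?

Kruskal: consider edges lightest-first.
beta rho (2): add — endpoints in different components.
iota zeta (2): add — endpoints in different components.
kappa rho (2): add — endpoints in different components.
rho zeta (3): add — endpoints in different components.
delta zeta (4): add — endpoints in different components.
The 3rd edge added is kappa rho.

kappa-rho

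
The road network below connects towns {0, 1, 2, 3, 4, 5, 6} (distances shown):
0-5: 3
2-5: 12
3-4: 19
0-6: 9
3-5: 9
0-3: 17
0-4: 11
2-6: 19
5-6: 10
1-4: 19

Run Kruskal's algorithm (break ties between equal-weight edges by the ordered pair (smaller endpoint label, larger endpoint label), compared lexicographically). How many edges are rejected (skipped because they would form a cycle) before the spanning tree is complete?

Kruskal: consider edges lightest-first.
0-5 (3): add — endpoints in different components.
0-6 (9): add — endpoints in different components.
3-5 (9): add — endpoints in different components.
5-6 (10): skip — 5 and 6 already connected.
0-4 (11): add — endpoints in different components.
2-5 (12): add — endpoints in different components.
0-3 (17): skip — 0 and 3 already connected.
1-4 (19): add — endpoints in different components.
Edges rejected before the tree was complete: 2.

2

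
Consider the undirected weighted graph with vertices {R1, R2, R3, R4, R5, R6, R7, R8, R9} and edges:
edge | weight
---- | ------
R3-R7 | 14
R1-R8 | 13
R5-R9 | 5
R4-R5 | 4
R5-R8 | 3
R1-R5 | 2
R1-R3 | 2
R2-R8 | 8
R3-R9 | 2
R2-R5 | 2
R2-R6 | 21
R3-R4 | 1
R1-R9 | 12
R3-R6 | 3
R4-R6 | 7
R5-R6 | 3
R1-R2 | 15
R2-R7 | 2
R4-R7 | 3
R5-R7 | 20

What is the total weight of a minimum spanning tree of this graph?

17

Prim, starting at R4.
Step 1: cheapest edge leaving the tree is R3-R4 (1); add R3.
Step 2: cheapest edge leaving the tree is R1-R3 (2); add R1.
Step 3: cheapest edge leaving the tree is R1-R5 (2); add R5.
Step 4: cheapest edge leaving the tree is R2-R5 (2); add R2.
Step 5: cheapest edge leaving the tree is R2-R7 (2); add R7.
Step 6: cheapest edge leaving the tree is R3-R9 (2); add R9.
Step 7: cheapest edge leaving the tree is R3-R6 (3); add R6.
Step 8: cheapest edge leaving the tree is R5-R8 (3); add R8.
MST edges: R3-R4, R1-R3, R1-R5, R2-R5, R2-R7, R3-R9, R3-R6, R5-R8; total weight 1+2+2+2+2+2+3+3 = 17.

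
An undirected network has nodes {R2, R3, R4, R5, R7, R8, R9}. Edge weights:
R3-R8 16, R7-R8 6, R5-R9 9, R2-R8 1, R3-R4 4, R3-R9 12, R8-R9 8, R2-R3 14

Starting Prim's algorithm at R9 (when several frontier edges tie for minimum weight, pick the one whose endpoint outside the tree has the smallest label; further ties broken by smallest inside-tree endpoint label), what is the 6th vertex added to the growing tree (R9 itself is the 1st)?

R3

Prim, starting at R9.
Step 1: frontier [R8-R9 8, R5-R9 9, R3-R9 12] → take R8-R9 (8); add R8.
Step 2: frontier [R2-R8 1, R7-R8 6, R3-R8 16, R5-R9 9, R3-R9 12] → take R2-R8 (1); add R2.
Step 3: frontier [R2-R3 14, R7-R8 6, R3-R8 16, R5-R9 9, R3-R9 12] → take R7-R8 (6); add R7.
Step 4: frontier [R2-R3 14, R3-R8 16, R5-R9 9, R3-R9 12] → take R5-R9 (9); add R5.
Step 5: frontier [R2-R3 14, R3-R8 16, R3-R9 12] → take R3-R9 (12); add R3.
Step 6: frontier [R3-R4 4] → take R3-R4 (4); add R4.
Vertex order: R9, R8, R2, R7, R5, R3, R4. The 6th vertex is R3.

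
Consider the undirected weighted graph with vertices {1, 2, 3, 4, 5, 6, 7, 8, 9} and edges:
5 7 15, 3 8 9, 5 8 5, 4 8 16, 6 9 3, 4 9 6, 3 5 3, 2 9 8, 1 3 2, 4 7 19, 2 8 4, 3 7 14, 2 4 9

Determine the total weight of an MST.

Kruskal: consider edges lightest-first.
1 3 (2): add — endpoints in different components.
3 5 (3): add — endpoints in different components.
6 9 (3): add — endpoints in different components.
2 8 (4): add — endpoints in different components.
5 8 (5): add — endpoints in different components.
4 9 (6): add — endpoints in different components.
2 9 (8): add — endpoints in different components.
2 4 (9): skip — 2 and 4 already connected.
3 8 (9): skip — 3 and 8 already connected.
3 7 (14): add — endpoints in different components.
MST edges: 1 3, 3 5, 6 9, 2 8, 5 8, 4 9, 2 9, 3 7; total weight 2+3+3+4+5+6+8+14 = 45.

45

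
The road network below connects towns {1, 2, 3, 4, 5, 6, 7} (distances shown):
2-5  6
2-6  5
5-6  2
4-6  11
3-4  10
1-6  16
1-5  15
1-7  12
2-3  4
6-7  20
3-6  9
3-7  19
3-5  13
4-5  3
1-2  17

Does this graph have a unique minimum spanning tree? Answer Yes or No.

Yes

Sort edges by weight, then run Kruskal:
5-6 (2): add — endpoints in different components.
4-5 (3): add — endpoints in different components.
2-3 (4): add — endpoints in different components.
2-6 (5): add — endpoints in different components.
2-5 (6): skip — 2 and 5 already connected.
3-6 (9): skip — 3 and 6 already connected.
3-4 (10): skip — 3 and 4 already connected.
4-6 (11): skip — 4 and 6 already connected.
1-7 (12): add — endpoints in different components.
3-5 (13): skip — 3 and 5 already connected.
1-5 (15): add — endpoints in different components.
Every non-tree edge has weight strictly greater than the heaviest edge on the tree path between its endpoints, so the MST is unique.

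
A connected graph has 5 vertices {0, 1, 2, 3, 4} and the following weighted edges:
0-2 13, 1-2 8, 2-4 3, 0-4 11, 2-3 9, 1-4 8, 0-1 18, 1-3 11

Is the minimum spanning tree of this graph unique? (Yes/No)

No

Kruskal: consider edges lightest-first.
2-4 (3): add. Components now {0} {1} {2,4} {3}
1-2 (8): add. Components now {0} {1,2,4} {3}
1-4 (8): skip — 1 and 4 already connected.
2-3 (9): add. Components now {0} {1,2,3,4}
0-4 (11): add. Components now {0,1,2,3,4}
Non-tree edge 1-4 has weight 8, equal to the heaviest edge on its tree cycle — swapping gives another MST of the same weight. Not unique.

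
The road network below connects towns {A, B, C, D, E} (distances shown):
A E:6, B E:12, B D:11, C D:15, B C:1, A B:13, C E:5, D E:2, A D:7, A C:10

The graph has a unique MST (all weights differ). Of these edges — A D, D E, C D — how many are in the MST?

1

Sort edges by weight, then run Kruskal:
B C (1): add. Components now {A} {B,C} {D} {E}
D E (2): add. Components now {A} {B,C} {D,E}
C E (5): add. Components now {A} {B,C,D,E}
A E (6): add. Components now {A,B,C,D,E}
MST edge set: {B C, D E, C E, A E}.
Of the listed edges, {D E} are in the MST → 1.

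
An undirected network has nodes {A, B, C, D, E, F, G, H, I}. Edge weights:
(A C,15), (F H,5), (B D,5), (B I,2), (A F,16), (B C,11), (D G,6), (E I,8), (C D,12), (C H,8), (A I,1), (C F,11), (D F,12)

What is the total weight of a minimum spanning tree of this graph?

Prim, starting at D.
Step 1: cheapest edge leaving the tree is B D (5); add B.
Step 2: cheapest edge leaving the tree is B I (2); add I.
Step 3: cheapest edge leaving the tree is A I (1); add A.
Step 4: cheapest edge leaving the tree is D G (6); add G.
Step 5: cheapest edge leaving the tree is E I (8); add E.
Step 6: cheapest edge leaving the tree is B C (11); add C.
Step 7: cheapest edge leaving the tree is C H (8); add H.
Step 8: cheapest edge leaving the tree is F H (5); add F.
MST edges: B D, B I, A I, D G, E I, B C, C H, F H; total weight 5+2+1+6+8+11+8+5 = 46.

46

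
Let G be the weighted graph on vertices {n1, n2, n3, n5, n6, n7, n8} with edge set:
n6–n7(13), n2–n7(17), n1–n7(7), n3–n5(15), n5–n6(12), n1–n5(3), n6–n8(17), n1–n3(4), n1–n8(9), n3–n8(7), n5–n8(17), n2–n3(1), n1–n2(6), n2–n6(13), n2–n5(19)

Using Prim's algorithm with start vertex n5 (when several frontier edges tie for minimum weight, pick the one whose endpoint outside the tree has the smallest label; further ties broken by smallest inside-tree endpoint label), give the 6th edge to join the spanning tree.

Grow the tree from n5 using Prim:
Step 1: cheapest edge leaving the tree is n1–n5 (3); add n1.
Step 2: cheapest edge leaving the tree is n1–n3 (4); add n3.
Step 3: cheapest edge leaving the tree is n2–n3 (1); add n2.
Step 4: cheapest edge leaving the tree is n1–n7 (7); add n7.
Step 5: cheapest edge leaving the tree is n3–n8 (7); add n8.
Step 6: cheapest edge leaving the tree is n5–n6 (12); add n6.
The 6th edge added is n5–n6.

n5-n6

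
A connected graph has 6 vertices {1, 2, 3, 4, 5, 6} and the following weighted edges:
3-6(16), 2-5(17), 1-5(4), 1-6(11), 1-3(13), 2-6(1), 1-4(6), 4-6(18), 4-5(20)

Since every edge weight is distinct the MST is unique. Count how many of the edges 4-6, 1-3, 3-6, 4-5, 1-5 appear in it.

2

Kruskal's algorithm — process edges by increasing weight (ties by edge label):
2-6 (1): add. Components now {1} {2,6} {3} {4} {5}
1-5 (4): add. Components now {1,5} {2,6} {3} {4}
1-4 (6): add. Components now {1,4,5} {2,6} {3}
1-6 (11): add. Components now {1,2,4,5,6} {3}
1-3 (13): add. Components now {1,2,3,4,5,6}
MST edge set: {2-6, 1-5, 1-4, 1-6, 1-3}.
Of the listed edges, {1-3, 1-5} are in the MST → 2.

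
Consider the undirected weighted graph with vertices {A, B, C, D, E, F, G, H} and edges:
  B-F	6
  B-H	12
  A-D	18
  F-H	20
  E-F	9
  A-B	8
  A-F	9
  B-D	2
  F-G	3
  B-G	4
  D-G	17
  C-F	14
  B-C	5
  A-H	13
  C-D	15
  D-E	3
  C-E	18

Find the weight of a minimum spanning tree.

37

Sort edges by weight, then run Kruskal:
B-D (2): add — endpoints in different components.
D-E (3): add — endpoints in different components.
F-G (3): add — endpoints in different components.
B-G (4): add — endpoints in different components.
B-C (5): add — endpoints in different components.
B-F (6): skip — B and F already connected.
A-B (8): add — endpoints in different components.
A-F (9): skip — A and F already connected.
E-F (9): skip — E and F already connected.
B-H (12): add — endpoints in different components.
MST edges: B-D, D-E, F-G, B-G, B-C, A-B, B-H; total weight 2+3+3+4+5+8+12 = 37.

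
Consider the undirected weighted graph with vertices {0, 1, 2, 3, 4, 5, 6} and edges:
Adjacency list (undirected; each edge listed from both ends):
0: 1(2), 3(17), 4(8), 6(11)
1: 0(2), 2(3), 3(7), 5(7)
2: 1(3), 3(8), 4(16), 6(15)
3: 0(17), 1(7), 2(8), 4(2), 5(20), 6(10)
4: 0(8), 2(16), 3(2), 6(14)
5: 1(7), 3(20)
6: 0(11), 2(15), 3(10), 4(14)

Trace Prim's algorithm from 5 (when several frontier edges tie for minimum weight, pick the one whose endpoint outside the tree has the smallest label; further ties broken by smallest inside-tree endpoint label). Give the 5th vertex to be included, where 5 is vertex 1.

Prim, starting at 5.
Step 1: cheapest edge leaving the tree is 1–5 (7); add 1.
Step 2: cheapest edge leaving the tree is 0–1 (2); add 0.
Step 3: cheapest edge leaving the tree is 1–2 (3); add 2.
Step 4: cheapest edge leaving the tree is 1–3 (7); add 3.
Step 5: cheapest edge leaving the tree is 3–4 (2); add 4.
Step 6: cheapest edge leaving the tree is 3–6 (10); add 6.
Vertex order: 5, 1, 0, 2, 3, 4, 6. The 5th vertex is 3.

3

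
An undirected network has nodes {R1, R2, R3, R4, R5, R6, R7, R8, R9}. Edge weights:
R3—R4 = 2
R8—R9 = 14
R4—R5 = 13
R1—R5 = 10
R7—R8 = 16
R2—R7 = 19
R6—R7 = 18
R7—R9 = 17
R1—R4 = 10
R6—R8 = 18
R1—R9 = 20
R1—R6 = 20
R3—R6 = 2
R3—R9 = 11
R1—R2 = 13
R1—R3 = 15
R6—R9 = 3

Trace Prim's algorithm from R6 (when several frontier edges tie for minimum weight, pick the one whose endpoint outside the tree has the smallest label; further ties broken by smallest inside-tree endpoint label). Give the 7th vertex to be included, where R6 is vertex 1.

R2

Prim's algorithm from R6:
Step 1: cheapest edge leaving the tree is R3—R6 (2); add R3.
Step 2: cheapest edge leaving the tree is R3—R4 (2); add R4.
Step 3: cheapest edge leaving the tree is R6—R9 (3); add R9.
Step 4: cheapest edge leaving the tree is R1—R4 (10); add R1.
Step 5: cheapest edge leaving the tree is R1—R5 (10); add R5.
Step 6: cheapest edge leaving the tree is R1—R2 (13); add R2.
Step 7: cheapest edge leaving the tree is R8—R9 (14); add R8.
Step 8: cheapest edge leaving the tree is R7—R8 (16); add R7.
Vertex order: R6, R3, R4, R9, R1, R5, R2, R8, R7. The 7th vertex is R2.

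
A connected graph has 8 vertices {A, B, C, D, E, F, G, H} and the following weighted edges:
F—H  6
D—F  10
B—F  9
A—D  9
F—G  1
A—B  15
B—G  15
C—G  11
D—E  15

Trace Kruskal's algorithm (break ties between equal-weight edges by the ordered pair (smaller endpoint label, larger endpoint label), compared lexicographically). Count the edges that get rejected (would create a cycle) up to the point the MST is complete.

2

Kruskal's algorithm — process edges by increasing weight (ties by edge label):
F—G (1): add — endpoints in different components.
F—H (6): add — endpoints in different components.
A—D (9): add — endpoints in different components.
B—F (9): add — endpoints in different components.
D—F (10): add — endpoints in different components.
C—G (11): add — endpoints in different components.
A—B (15): skip — A and B already connected.
B—G (15): skip — B and G already connected.
D—E (15): add — endpoints in different components.
Edges rejected before the tree was complete: 2.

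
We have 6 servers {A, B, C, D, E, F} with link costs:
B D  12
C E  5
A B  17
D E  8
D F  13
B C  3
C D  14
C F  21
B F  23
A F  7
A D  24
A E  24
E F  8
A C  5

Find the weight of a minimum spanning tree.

Sort edges by weight, then run Kruskal:
B C (3): add — endpoints in different components.
A C (5): add — endpoints in different components.
C E (5): add — endpoints in different components.
A F (7): add — endpoints in different components.
D E (8): add — endpoints in different components.
MST edges: B C, A C, C E, A F, D E; total weight 3+5+5+7+8 = 28.

28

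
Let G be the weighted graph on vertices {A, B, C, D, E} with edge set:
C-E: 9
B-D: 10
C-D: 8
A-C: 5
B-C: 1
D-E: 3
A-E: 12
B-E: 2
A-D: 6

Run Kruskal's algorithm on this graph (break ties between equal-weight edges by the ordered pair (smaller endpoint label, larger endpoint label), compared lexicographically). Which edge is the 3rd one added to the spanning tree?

Kruskal: consider edges lightest-first.
B-C (1): add — endpoints in different components.
B-E (2): add — endpoints in different components.
D-E (3): add — endpoints in different components.
A-C (5): add — endpoints in different components.
The 3rd edge added is D-E.

D-E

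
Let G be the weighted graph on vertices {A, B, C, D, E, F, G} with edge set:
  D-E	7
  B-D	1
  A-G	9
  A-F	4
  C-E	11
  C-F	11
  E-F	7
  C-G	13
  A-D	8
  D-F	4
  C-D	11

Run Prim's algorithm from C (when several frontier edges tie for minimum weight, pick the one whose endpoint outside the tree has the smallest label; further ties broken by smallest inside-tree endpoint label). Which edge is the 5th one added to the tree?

Prim, starting at C.
Step 1: frontier [C-D 11, C-E 11, C-F 11, C-G 13] → take C-D (11); add D.
Step 2: frontier [C-E 11, C-F 11, C-G 13, B-D 1, D-F 4, D-E 7, A-D 8] → take B-D (1); add B.
Step 3: frontier [C-E 11, C-F 11, C-G 13, D-F 4, D-E 7, A-D 8] → take D-F (4); add F.
Step 4: frontier [C-E 11, C-G 13, D-E 7, A-D 8, A-F 4, E-F 7] → take A-F (4); add A.
Step 5: frontier [A-G 9, C-E 11, C-G 13, D-E 7, E-F 7] → take D-E (7); add E.
Step 6: frontier [A-G 9, C-G 13] → take A-G (9); add G.
The 5th edge added is D-E.

D-E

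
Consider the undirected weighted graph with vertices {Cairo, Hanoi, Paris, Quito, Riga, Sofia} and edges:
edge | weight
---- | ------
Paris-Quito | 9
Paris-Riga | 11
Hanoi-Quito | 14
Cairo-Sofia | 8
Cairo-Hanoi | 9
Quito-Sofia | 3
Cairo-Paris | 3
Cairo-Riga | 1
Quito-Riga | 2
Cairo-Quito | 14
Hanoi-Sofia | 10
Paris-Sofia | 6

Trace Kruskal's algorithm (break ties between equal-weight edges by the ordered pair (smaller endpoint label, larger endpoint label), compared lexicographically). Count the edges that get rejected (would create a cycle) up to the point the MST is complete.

2

Kruskal's algorithm — process edges by increasing weight (ties by edge label):
Cairo-Riga (1): add. Components now {Paris} {Hanoi} {Sofia} {Cairo,Riga} {Quito}
Quito-Riga (2): add. Components now {Paris} {Hanoi} {Sofia} {Cairo,Quito,Riga}
Cairo-Paris (3): add. Components now {Cairo,Paris,Quito,Riga} {Hanoi} {Sofia}
Quito-Sofia (3): add. Components now {Cairo,Paris,Quito,Riga,Sofia} {Hanoi}
Paris-Sofia (6): skip — Paris and Sofia already connected.
Cairo-Sofia (8): skip — Sofia and Cairo already connected.
Cairo-Hanoi (9): add. Components now {Cairo,Hanoi,Paris,Quito,Riga,Sofia}
Edges rejected before the tree was complete: 2.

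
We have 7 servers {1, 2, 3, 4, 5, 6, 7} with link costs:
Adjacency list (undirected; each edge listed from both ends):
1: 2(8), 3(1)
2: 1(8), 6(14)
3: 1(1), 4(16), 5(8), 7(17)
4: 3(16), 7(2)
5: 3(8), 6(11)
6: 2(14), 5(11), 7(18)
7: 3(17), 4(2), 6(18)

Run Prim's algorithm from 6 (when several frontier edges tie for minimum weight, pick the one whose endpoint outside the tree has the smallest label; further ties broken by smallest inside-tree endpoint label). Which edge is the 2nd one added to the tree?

Prim's algorithm from 6:
Step 1: frontier [5—6 11, 2—6 14, 6—7 18] → take 5—6 (11); add 5.
Step 2: frontier [3—5 8, 2—6 14, 6—7 18] → take 3—5 (8); add 3.
Step 3: frontier [1—3 1, 3—4 16, 3—7 17, 2—6 14, 6—7 18] → take 1—3 (1); add 1.
Step 4: frontier [1—2 8, 3—4 16, 3—7 17, 2—6 14, 6—7 18] → take 1—2 (8); add 2.
Step 5: frontier [3—4 16, 3—7 17, 6—7 18] → take 3—4 (16); add 4.
Step 6: frontier [3—7 17, 4—7 2, 6—7 18] → take 4—7 (2); add 7.
The 2nd edge added is 3—5.

3-5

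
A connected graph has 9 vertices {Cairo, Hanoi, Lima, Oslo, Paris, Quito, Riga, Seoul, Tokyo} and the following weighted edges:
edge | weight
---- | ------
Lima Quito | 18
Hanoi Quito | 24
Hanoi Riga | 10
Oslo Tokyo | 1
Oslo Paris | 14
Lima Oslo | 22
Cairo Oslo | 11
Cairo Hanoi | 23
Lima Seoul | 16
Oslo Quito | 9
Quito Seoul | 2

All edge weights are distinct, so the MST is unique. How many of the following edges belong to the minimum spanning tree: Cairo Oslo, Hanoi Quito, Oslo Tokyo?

2

Kruskal's algorithm — process edges by increasing weight (ties by edge label):
Oslo Tokyo (1): add — endpoints in different components.
Quito Seoul (2): add — endpoints in different components.
Oslo Quito (9): add — endpoints in different components.
Hanoi Riga (10): add — endpoints in different components.
Cairo Oslo (11): add — endpoints in different components.
Oslo Paris (14): add — endpoints in different components.
Lima Seoul (16): add — endpoints in different components.
Lima Quito (18): skip — Quito and Lima already connected.
Lima Oslo (22): skip — Oslo and Lima already connected.
Cairo Hanoi (23): add — endpoints in different components.
MST edge set: {Oslo Tokyo, Quito Seoul, Oslo Quito, Hanoi Riga, Cairo Oslo, Oslo Paris, Lima Seoul, Cairo Hanoi}.
Of the listed edges, {Cairo Oslo, Oslo Tokyo} are in the MST → 2.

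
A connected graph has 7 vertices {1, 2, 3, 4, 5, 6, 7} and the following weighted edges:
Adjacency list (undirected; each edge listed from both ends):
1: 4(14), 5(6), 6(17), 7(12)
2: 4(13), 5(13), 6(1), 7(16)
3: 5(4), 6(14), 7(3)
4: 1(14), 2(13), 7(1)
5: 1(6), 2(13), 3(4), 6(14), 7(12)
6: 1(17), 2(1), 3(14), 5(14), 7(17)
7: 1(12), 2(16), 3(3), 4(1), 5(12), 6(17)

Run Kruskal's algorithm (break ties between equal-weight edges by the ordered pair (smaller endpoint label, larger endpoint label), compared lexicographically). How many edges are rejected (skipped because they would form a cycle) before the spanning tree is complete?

2

Sort edges by weight, then run Kruskal:
2—6 (1): add — endpoints in different components.
4—7 (1): add — endpoints in different components.
3—7 (3): add — endpoints in different components.
3—5 (4): add — endpoints in different components.
1—5 (6): add — endpoints in different components.
1—7 (12): skip — 1 and 7 already connected.
5—7 (12): skip — 5 and 7 already connected.
2—4 (13): add — endpoints in different components.
Edges rejected before the tree was complete: 2.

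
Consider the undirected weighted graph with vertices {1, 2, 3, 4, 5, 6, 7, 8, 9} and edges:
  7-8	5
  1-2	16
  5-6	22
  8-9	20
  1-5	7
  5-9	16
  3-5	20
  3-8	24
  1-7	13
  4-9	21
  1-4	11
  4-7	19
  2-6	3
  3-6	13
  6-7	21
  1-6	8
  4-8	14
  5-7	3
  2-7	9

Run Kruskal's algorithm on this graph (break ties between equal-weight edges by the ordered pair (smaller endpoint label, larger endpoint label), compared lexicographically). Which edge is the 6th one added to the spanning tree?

Kruskal's algorithm — process edges by increasing weight (ties by edge label):
2-6 (3): add — endpoints in different components.
5-7 (3): add — endpoints in different components.
7-8 (5): add — endpoints in different components.
1-5 (7): add — endpoints in different components.
1-6 (8): add — endpoints in different components.
2-7 (9): skip — 2 and 7 already connected.
1-4 (11): add — endpoints in different components.
1-7 (13): skip — 1 and 7 already connected.
3-6 (13): add — endpoints in different components.
4-8 (14): skip — 4 and 8 already connected.
1-2 (16): skip — 1 and 2 already connected.
5-9 (16): add — endpoints in different components.
The 6th edge added is 1-4.

1-4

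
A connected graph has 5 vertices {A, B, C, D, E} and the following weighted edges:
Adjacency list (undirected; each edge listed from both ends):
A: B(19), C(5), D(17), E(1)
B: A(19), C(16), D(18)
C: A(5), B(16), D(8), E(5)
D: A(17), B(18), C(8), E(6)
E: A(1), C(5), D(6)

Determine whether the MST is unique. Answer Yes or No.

Sort edges by weight, then run Kruskal:
A E (1): add. Components now {A,E} {B} {C} {D}
A C (5): add. Components now {A,C,E} {B} {D}
C E (5): skip — C and E already connected.
D E (6): add. Components now {A,C,D,E} {B}
C D (8): skip — C and D already connected.
B C (16): add. Components now {A,B,C,D,E}
Non-tree edge C E has weight 5, equal to the heaviest edge on its tree cycle — swapping gives another MST of the same weight. Not unique.

No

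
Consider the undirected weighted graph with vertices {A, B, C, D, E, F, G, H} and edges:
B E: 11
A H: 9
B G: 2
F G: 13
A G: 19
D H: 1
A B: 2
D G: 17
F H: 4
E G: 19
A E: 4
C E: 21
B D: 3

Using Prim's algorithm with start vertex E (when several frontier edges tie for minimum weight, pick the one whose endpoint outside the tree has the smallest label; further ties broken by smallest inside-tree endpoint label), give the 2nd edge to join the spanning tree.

A-B

Prim's algorithm from E:
Step 1: cheapest edge leaving the tree is A E (4); add A.
Step 2: cheapest edge leaving the tree is A B (2); add B.
Step 3: cheapest edge leaving the tree is B G (2); add G.
Step 4: cheapest edge leaving the tree is B D (3); add D.
Step 5: cheapest edge leaving the tree is D H (1); add H.
Step 6: cheapest edge leaving the tree is F H (4); add F.
Step 7: cheapest edge leaving the tree is C E (21); add C.
The 2nd edge added is A B.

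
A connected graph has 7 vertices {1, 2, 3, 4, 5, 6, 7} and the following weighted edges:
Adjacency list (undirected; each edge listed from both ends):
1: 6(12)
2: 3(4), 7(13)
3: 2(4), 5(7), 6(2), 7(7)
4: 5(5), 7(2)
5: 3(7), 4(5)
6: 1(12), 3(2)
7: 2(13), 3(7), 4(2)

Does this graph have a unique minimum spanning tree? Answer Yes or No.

Sort edges by weight, then run Kruskal:
3 6 (2): add — endpoints in different components.
4 7 (2): add — endpoints in different components.
2 3 (4): add — endpoints in different components.
4 5 (5): add — endpoints in different components.
3 5 (7): add — endpoints in different components.
3 7 (7): skip — 3 and 7 already connected.
1 6 (12): add — endpoints in different components.
Non-tree edge 3 7 has weight 7, equal to the heaviest edge on its tree cycle — swapping gives another MST of the same weight. Not unique.

No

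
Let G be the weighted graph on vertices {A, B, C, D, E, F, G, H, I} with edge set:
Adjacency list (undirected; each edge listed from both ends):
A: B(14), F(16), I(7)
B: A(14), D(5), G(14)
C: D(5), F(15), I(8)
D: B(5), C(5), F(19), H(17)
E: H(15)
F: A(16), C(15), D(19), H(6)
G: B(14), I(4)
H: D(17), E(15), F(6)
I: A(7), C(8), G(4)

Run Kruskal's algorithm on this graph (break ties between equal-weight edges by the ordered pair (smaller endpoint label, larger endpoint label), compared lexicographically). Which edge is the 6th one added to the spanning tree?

C-I

Sort edges by weight, then run Kruskal:
G–I (4): add — endpoints in different components.
B–D (5): add — endpoints in different components.
C–D (5): add — endpoints in different components.
F–H (6): add — endpoints in different components.
A–I (7): add — endpoints in different components.
C–I (8): add — endpoints in different components.
A–B (14): skip — A and B already connected.
B–G (14): skip — B and G already connected.
C–F (15): add — endpoints in different components.
E–H (15): add — endpoints in different components.
The 6th edge added is C–I.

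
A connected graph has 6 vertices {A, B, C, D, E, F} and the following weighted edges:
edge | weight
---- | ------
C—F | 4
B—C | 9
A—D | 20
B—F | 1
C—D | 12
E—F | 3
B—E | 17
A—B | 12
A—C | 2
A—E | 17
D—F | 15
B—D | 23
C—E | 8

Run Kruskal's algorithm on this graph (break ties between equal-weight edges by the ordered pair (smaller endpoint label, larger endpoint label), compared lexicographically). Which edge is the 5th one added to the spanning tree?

C-D

Sort edges by weight, then run Kruskal:
B—F (1): add. Components now {A} {B,F} {C} {D} {E}
A—C (2): add. Components now {A,C} {B,F} {D} {E}
E—F (3): add. Components now {A,C} {B,E,F} {D}
C—F (4): add. Components now {A,B,C,E,F} {D}
C—E (8): skip — C and E already connected.
B—C (9): skip — B and C already connected.
A—B (12): skip — A and B already connected.
C—D (12): add. Components now {A,B,C,D,E,F}
The 5th edge added is C—D.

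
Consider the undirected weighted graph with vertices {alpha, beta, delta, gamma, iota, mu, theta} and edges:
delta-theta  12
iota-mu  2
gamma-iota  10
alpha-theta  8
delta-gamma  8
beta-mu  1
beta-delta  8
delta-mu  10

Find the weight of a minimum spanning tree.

39

Prim's algorithm from gamma:
Step 1: frontier [delta-gamma 8, gamma-iota 10] → take delta-gamma (8); add delta.
Step 2: frontier [beta-delta 8, delta-mu 10, delta-theta 12, gamma-iota 10] → take beta-delta (8); add beta.
Step 3: frontier [beta-mu 1, delta-mu 10, delta-theta 12, gamma-iota 10] → take beta-mu (1); add mu.
Step 4: frontier [delta-theta 12, gamma-iota 10, iota-mu 2] → take iota-mu (2); add iota.
Step 5: frontier [delta-theta 12] → take delta-theta (12); add theta.
Step 6: frontier [alpha-theta 8] → take alpha-theta (8); add alpha.
MST edges: delta-gamma, beta-delta, beta-mu, iota-mu, delta-theta, alpha-theta; total weight 8+8+1+2+12+8 = 39.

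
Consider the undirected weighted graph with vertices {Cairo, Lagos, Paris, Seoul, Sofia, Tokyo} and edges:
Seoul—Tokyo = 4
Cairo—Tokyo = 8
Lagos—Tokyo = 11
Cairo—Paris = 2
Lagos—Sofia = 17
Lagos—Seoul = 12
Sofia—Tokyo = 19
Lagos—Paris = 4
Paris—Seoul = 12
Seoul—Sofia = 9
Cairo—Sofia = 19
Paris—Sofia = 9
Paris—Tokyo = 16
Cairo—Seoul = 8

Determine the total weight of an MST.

27

Sort edges by weight, then run Kruskal:
Cairo—Paris (2): add. Components now {Cairo,Paris} {Seoul} {Tokyo} {Sofia} {Lagos}
Lagos—Paris (4): add. Components now {Cairo,Lagos,Paris} {Seoul} {Tokyo} {Sofia}
Seoul—Tokyo (4): add. Components now {Cairo,Lagos,Paris} {Seoul,Tokyo} {Sofia}
Cairo—Seoul (8): add. Components now {Cairo,Lagos,Paris,Seoul,Tokyo} {Sofia}
Cairo—Tokyo (8): skip — Cairo and Tokyo already connected.
Paris—Sofia (9): add. Components now {Cairo,Lagos,Paris,Seoul,Sofia,Tokyo}
MST edges: Cairo—Paris, Lagos—Paris, Seoul—Tokyo, Cairo—Seoul, Paris—Sofia; total weight 2+4+4+8+9 = 27.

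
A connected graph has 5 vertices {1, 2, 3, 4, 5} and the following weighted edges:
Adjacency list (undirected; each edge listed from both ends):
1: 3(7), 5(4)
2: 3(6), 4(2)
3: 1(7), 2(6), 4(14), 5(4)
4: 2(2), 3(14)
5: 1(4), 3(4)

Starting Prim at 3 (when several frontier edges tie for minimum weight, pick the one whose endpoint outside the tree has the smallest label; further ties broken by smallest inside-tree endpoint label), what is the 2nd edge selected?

1-5

Prim's algorithm from 3:
Step 1: cheapest edge leaving the tree is 3 5 (4); add 5.
Step 2: cheapest edge leaving the tree is 1 5 (4); add 1.
Step 3: cheapest edge leaving the tree is 2 3 (6); add 2.
Step 4: cheapest edge leaving the tree is 2 4 (2); add 4.
The 2nd edge added is 1 5.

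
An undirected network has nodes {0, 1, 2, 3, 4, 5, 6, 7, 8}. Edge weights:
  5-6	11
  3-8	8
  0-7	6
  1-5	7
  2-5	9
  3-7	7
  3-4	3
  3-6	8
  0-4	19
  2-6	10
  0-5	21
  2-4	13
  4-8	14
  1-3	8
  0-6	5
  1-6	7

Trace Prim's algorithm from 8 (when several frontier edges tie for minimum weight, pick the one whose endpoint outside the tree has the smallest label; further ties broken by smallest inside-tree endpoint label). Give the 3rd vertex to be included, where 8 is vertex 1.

4

Prim, starting at 8.
Step 1: cheapest edge leaving the tree is 3-8 (8); add 3.
Step 2: cheapest edge leaving the tree is 3-4 (3); add 4.
Step 3: cheapest edge leaving the tree is 3-7 (7); add 7.
Step 4: cheapest edge leaving the tree is 0-7 (6); add 0.
Step 5: cheapest edge leaving the tree is 0-6 (5); add 6.
Step 6: cheapest edge leaving the tree is 1-6 (7); add 1.
Step 7: cheapest edge leaving the tree is 1-5 (7); add 5.
Step 8: cheapest edge leaving the tree is 2-5 (9); add 2.
Vertex order: 8, 3, 4, 7, 0, 6, 1, 5, 2. The 3rd vertex is 4.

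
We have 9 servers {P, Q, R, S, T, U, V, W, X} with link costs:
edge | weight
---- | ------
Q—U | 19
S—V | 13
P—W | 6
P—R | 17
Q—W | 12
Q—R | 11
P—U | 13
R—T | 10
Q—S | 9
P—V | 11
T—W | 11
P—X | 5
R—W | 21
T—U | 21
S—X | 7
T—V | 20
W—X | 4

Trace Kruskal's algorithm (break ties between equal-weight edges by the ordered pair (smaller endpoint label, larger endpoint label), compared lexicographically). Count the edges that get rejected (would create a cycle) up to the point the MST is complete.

3

Kruskal: consider edges lightest-first.
W—X (4): add — endpoints in different components.
P—X (5): add — endpoints in different components.
P—W (6): skip — W and P already connected.
S—X (7): add — endpoints in different components.
Q—S (9): add — endpoints in different components.
R—T (10): add — endpoints in different components.
P—V (11): add — endpoints in different components.
Q—R (11): add — endpoints in different components.
T—W (11): skip — W and T already connected.
Q—W (12): skip — W and Q already connected.
P—U (13): add — endpoints in different components.
Edges rejected before the tree was complete: 3.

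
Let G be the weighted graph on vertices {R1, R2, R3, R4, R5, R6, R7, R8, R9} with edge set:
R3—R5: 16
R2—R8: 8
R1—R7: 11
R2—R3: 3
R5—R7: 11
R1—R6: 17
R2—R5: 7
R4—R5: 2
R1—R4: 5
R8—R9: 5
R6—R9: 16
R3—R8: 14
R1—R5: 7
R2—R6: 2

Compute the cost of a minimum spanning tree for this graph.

Kruskal: consider edges lightest-first.
R2—R6 (2): add — endpoints in different components.
R4—R5 (2): add — endpoints in different components.
R2—R3 (3): add — endpoints in different components.
R1—R4 (5): add — endpoints in different components.
R8—R9 (5): add — endpoints in different components.
R1—R5 (7): skip — R5 and R1 already connected.
R2—R5 (7): add — endpoints in different components.
R2—R8 (8): add — endpoints in different components.
R1—R7 (11): add — endpoints in different components.
MST edges: R2—R6, R4—R5, R2—R3, R1—R4, R8—R9, R2—R5, R2—R8, R1—R7; total weight 2+2+3+5+5+7+8+11 = 43.

43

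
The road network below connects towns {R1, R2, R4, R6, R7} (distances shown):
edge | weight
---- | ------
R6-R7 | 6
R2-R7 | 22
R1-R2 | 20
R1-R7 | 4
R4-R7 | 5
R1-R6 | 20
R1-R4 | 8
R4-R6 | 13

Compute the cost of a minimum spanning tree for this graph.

Grow the tree from R4 using Prim:
Step 1: cheapest edge leaving the tree is R4-R7 (5); add R7.
Step 2: cheapest edge leaving the tree is R1-R7 (4); add R1.
Step 3: cheapest edge leaving the tree is R6-R7 (6); add R6.
Step 4: cheapest edge leaving the tree is R1-R2 (20); add R2.
MST edges: R4-R7, R1-R7, R6-R7, R1-R2; total weight 5+4+6+20 = 35.

35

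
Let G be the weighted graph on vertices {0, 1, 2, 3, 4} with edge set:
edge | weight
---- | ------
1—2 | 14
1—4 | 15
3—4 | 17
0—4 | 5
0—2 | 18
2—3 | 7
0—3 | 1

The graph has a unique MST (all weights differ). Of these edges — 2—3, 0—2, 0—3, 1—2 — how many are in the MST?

3

Sort edges by weight, then run Kruskal:
0—3 (1): add. Components now {0,3} {1} {2} {4}
0—4 (5): add. Components now {0,3,4} {1} {2}
2—3 (7): add. Components now {0,2,3,4} {1}
1—2 (14): add. Components now {0,1,2,3,4}
MST edge set: {0—3, 0—4, 2—3, 1—2}.
Of the listed edges, {2—3, 0—3, 1—2} are in the MST → 3.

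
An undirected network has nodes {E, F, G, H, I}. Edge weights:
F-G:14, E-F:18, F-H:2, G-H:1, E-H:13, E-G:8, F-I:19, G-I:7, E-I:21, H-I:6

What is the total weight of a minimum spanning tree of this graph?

Grow the tree from F using Prim:
Step 1: cheapest edge leaving the tree is F-H (2); add H.
Step 2: cheapest edge leaving the tree is G-H (1); add G.
Step 3: cheapest edge leaving the tree is H-I (6); add I.
Step 4: cheapest edge leaving the tree is E-G (8); add E.
MST edges: F-H, G-H, H-I, E-G; total weight 2+1+6+8 = 17.

17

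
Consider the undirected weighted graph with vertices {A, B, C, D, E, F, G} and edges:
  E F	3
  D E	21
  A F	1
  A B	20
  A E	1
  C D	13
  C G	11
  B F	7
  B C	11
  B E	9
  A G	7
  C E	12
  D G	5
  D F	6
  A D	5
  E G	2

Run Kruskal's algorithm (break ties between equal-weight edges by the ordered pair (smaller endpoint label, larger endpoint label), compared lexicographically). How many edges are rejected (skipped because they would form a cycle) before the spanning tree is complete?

5

Sort edges by weight, then run Kruskal:
A E (1): add. Components now {A,E} {B} {C} {D} {F} {G}
A F (1): add. Components now {A,E,F} {B} {C} {D} {G}
E G (2): add. Components now {A,E,F,G} {B} {C} {D}
E F (3): skip — E and F already connected.
A D (5): add. Components now {A,D,E,F,G} {B} {C}
D G (5): skip — D and G already connected.
D F (6): skip — D and F already connected.
A G (7): skip — A and G already connected.
B F (7): add. Components now {A,B,D,E,F,G} {C}
B E (9): skip — B and E already connected.
B C (11): add. Components now {A,B,C,D,E,F,G}
Edges rejected before the tree was complete: 5.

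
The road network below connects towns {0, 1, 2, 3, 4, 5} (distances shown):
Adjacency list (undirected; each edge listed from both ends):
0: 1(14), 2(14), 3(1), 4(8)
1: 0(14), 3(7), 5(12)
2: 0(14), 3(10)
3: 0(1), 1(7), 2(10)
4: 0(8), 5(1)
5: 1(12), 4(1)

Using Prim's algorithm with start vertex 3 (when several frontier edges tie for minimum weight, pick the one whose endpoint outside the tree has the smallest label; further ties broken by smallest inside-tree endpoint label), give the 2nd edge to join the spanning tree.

1-3

Prim's algorithm from 3:
Step 1: frontier [0—3 1, 1—3 7, 2—3 10] → take 0—3 (1); add 0.
Step 2: frontier [0—4 8, 0—1 14, 0—2 14, 1—3 7, 2—3 10] → take 1—3 (7); add 1.
Step 3: frontier [0—4 8, 0—2 14, 1—5 12, 2—3 10] → take 0—4 (8); add 4.
Step 4: frontier [0—2 14, 1—5 12, 2—3 10, 4—5 1] → take 4—5 (1); add 5.
Step 5: frontier [0—2 14, 2—3 10] → take 2—3 (10); add 2.
The 2nd edge added is 1—3.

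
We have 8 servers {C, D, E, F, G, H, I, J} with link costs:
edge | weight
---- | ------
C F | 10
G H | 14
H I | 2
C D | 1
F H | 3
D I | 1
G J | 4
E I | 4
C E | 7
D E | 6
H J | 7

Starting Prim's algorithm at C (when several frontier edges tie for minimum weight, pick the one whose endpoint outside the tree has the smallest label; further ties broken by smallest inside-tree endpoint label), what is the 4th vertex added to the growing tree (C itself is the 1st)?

Prim's algorithm from C:
Step 1: cheapest edge leaving the tree is C D (1); add D.
Step 2: cheapest edge leaving the tree is D I (1); add I.
Step 3: cheapest edge leaving the tree is H I (2); add H.
Step 4: cheapest edge leaving the tree is F H (3); add F.
Step 5: cheapest edge leaving the tree is E I (4); add E.
Step 6: cheapest edge leaving the tree is H J (7); add J.
Step 7: cheapest edge leaving the tree is G J (4); add G.
Vertex order: C, D, I, H, F, E, J, G. The 4th vertex is H.

H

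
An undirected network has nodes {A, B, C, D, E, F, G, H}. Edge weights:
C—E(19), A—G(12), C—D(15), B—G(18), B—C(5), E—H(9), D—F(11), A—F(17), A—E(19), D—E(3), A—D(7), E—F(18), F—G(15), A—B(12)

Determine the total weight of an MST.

Kruskal's algorithm — process edges by increasing weight (ties by edge label):
D—E (3): add — endpoints in different components.
B—C (5): add — endpoints in different components.
A—D (7): add — endpoints in different components.
E—H (9): add — endpoints in different components.
D—F (11): add — endpoints in different components.
A—B (12): add — endpoints in different components.
A—G (12): add — endpoints in different components.
MST edges: D—E, B—C, A—D, E—H, D—F, A—B, A—G; total weight 3+5+7+9+11+12+12 = 59.

59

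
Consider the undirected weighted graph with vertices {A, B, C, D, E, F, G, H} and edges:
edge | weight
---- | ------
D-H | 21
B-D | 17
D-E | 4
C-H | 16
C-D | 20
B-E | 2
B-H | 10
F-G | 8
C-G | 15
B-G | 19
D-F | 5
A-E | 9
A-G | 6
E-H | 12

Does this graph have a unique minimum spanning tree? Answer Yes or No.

Sort edges by weight, then run Kruskal:
B-E (2): add — endpoints in different components.
D-E (4): add — endpoints in different components.
D-F (5): add — endpoints in different components.
A-G (6): add — endpoints in different components.
F-G (8): add — endpoints in different components.
A-E (9): skip — A and E already connected.
B-H (10): add — endpoints in different components.
E-H (12): skip — E and H already connected.
C-G (15): add — endpoints in different components.
Every non-tree edge has weight strictly greater than the heaviest edge on the tree path between its endpoints, so the MST is unique.

Yes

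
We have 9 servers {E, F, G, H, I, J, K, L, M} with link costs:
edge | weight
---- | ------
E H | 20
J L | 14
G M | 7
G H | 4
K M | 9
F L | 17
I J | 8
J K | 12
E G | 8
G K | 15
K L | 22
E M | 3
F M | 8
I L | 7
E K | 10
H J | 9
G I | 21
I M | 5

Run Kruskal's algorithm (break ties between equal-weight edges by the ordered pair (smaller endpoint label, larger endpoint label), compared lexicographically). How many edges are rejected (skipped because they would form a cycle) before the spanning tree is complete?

2

Kruskal's algorithm — process edges by increasing weight (ties by edge label):
E M (3): add — endpoints in different components.
G H (4): add — endpoints in different components.
I M (5): add — endpoints in different components.
G M (7): add — endpoints in different components.
I L (7): add — endpoints in different components.
E G (8): skip — E and G already connected.
F M (8): add — endpoints in different components.
I J (8): add — endpoints in different components.
H J (9): skip — H and J already connected.
K M (9): add — endpoints in different components.
Edges rejected before the tree was complete: 2.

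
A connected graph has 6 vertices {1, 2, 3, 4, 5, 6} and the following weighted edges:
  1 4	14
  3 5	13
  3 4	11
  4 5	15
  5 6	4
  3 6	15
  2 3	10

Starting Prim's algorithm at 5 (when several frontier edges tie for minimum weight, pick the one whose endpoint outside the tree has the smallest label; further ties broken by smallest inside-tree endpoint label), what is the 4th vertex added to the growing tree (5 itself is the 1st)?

Prim, starting at 5.
Step 1: cheapest edge leaving the tree is 5 6 (4); add 6.
Step 2: cheapest edge leaving the tree is 3 5 (13); add 3.
Step 3: cheapest edge leaving the tree is 2 3 (10); add 2.
Step 4: cheapest edge leaving the tree is 3 4 (11); add 4.
Step 5: cheapest edge leaving the tree is 1 4 (14); add 1.
Vertex order: 5, 6, 3, 2, 4, 1. The 4th vertex is 2.

2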